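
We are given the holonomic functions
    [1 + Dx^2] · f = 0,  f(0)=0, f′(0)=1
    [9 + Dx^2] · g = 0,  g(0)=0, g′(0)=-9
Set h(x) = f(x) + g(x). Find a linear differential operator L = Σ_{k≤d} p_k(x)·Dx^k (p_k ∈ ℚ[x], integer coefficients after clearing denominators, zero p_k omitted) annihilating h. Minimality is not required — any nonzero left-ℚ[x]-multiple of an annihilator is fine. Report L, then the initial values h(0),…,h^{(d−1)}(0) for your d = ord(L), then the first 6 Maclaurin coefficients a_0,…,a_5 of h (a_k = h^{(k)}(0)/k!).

L = 9 + 10·Dx^2 + Dx^4  (order 4).
h: a_k = 0, -8, 0, 40/3, 0, -91/15, …
ICs: h(0) = 0, h′(0) = -8, h′′(0) = 0, h′′′(0) = 80.

f: a_k = 0, 1, 0, -1/6, 0, 1/120, …
g: a_k = 0, -9, 0, 27/2, 0, -243/40, …
L₀ := lclm(L_f,L_g); ord L₀ ≤ 2+2.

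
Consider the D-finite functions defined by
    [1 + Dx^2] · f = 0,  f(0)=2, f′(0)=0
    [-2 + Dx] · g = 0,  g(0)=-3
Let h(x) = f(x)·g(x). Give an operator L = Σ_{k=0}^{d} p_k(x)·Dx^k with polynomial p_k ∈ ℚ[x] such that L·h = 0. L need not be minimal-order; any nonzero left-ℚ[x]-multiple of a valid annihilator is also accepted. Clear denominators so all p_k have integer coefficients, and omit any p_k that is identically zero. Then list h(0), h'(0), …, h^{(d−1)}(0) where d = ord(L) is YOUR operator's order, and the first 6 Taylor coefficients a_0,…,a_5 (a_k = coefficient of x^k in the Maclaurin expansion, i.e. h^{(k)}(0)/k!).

L = 5 - 4·Dx + Dx^2  (order 2).
h: a_k = -6, -12, -9, -2, 7/4, 19/10, …
ICs: h(0) = -6, h′(0) = -12.

f: a_k = 2, 0, -1, 0, 1/12, 0, …
g: a_k = -3, -6, -6, -4, -2, -4/5, …
f·g: L₀ = L_f ⊗_s L_g, ord ≤ 2·1.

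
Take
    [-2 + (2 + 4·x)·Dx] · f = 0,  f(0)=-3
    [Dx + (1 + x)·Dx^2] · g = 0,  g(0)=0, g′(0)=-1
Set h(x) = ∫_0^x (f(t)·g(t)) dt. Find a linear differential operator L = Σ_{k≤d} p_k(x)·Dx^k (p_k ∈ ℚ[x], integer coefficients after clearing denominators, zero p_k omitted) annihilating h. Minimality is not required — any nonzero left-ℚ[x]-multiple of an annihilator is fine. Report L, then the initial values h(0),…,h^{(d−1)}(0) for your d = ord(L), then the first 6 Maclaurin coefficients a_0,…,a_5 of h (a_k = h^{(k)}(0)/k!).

f: a_k = -3, -3, 3/2, -3/2, 15/8, -21/8, …
g: a_k = 0, -1, 1/2, -1/3, 1/4, -1/5, …
L₀ := L_f ⊗_s L_g (sym. prod.), ord ≤ 2.
∫: right-multiply L₀ by Dx.
L = (2 + x)·Dx + (-1 - 2·x)·Dx^2 + (1 + 5·x + 8·x^2 + 4·x^3)·Dx^3  (order 3).
h: a_k = 0, 0, 3/2, 1/2, -1/2, 1/2, …
ICs: h(0) = 0, h′(0) = 0, h′′(0) = 3.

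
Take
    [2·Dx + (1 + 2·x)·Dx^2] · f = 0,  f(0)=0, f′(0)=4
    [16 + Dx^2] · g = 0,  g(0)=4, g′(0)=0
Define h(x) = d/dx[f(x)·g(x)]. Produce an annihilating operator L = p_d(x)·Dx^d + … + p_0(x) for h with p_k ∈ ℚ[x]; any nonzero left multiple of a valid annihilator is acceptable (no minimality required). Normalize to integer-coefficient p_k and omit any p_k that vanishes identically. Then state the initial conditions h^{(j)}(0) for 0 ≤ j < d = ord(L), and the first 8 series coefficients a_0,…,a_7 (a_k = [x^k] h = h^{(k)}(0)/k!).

f: a_k = 0, 4, -4, 16/3, -8, 64/5, -64/3, 256/7, …
g: a_k = 4, 0, -32, 0, 128/3, 0, -1024/45, 0, …
h₀=f·g: eliminate ⇒ L₀, order ≤ 2·2.
Derive L from L₀ (diff closure).
L = (-896 + 28672·x + 282624·x^2 + 1032192·x^3 + 1826816·x^4 + 1572864·x^5 + 524288·x^6) + (576 + 12416·x + 66560·x^2 + 153600·x^3 + 163840·x^4 + 65536·x^5)·Dx + (280 + 6592·x + 44480·x^2 + 141312·x^3 + 234496·x^4 + 196608·x^5 + 65536·x^6)·Dx^2 + (36 + 776·x + 4160·x^2 + 9600·x^3 + 10240·x^4 + 4096·x^5)·Dx^3 + (21 + 300·x + 1676·x^2 + 4800·x^3 + 7520·x^4 + 6144·x^5 + 2048·x^6)·Dx^4  (order 4).
h: a_k = 16, -32, -320, 384, 256, 0, -13312/15, 63488/45, …
ICs: h(0) = 16, h′(0) = -32, h′′(0) = -640, h′′′(0) = 2304.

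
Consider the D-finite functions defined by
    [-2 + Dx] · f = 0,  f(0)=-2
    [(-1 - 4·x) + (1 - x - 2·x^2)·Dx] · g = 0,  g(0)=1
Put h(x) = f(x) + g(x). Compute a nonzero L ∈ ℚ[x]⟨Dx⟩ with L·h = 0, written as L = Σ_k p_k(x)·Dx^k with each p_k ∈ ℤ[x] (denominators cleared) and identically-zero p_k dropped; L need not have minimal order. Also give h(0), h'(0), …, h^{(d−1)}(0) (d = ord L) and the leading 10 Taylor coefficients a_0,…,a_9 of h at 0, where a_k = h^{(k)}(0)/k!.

f: a_k = -2, -4, -4, -8/3, -4/3, -8/15, -8/45, -16/315, -4/315, -8/2835, …
g: a_k = 1, 1, 3, 5, 11, 21, 43, 85, 171, 341, …
L₀ := lclm(L_f,L_g); ord L₀ ≤ 1+1.
L = (8 + 12·x + 72·x^2 + 32·x^3) + (-2 - 20·x - 36·x^2 + 16·x^3 + 16·x^4)·Dx + (-1 + 7·x - 16·x^3 - 8·x^4)·Dx^2  (order 2).
h: a_k = -1, -3, -1, 7/3, 29/3, 307/15, 1927/45, 26759/315, 53861/315, 966727/2835, …
ICs: h(0) = -1, h′(0) = -3.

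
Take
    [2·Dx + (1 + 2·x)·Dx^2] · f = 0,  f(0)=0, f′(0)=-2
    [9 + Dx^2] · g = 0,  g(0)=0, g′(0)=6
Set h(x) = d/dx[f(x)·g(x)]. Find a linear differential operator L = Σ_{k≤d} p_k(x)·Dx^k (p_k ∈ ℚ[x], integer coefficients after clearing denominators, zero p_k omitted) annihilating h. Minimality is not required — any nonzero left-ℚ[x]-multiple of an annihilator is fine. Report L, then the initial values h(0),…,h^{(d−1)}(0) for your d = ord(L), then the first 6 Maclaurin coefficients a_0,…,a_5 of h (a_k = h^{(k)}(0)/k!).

f: a_k = 0, -2, 2, -8/3, 4, -32/5, …
g: a_k = 0, 6, 0, -9, 0, 81/20, …
Product ⇒ symmetric product L₀, ord ≤ 4.
Differentiate: ansatz ord ≤ ord L₀ ⇒ L.
L = (-1890 - 5103·x + 24057·x^2 + 163296·x^3 + 344088·x^4 + 314928·x^5 + 104976·x^6) + (-297 + 1998·x + 19440·x^2 + 51840·x^3 + 58320·x^4 + 23328·x^5)·Dx + (-147 + 738·x + 11106·x^2 + 44064·x^3 + 80352·x^4 + 69984·x^5 + 23328·x^6)·Dx^2 + (-33 + 222·x + 2160·x^2 + 5760·x^3 + 6480·x^4 + 2592·x^5)·Dx^3 + (7 + 145·x + 937·x^2 + 2880·x^3 + 4680·x^4 + 3888·x^5 + 1296·x^6)·Dx^4  (order 4).
h: a_k = 0, -24, 36, 8, 30, -135, …
ICs: h(0) = 0, h′(0) = -24, h′′(0) = 72, h′′′(0) = 48.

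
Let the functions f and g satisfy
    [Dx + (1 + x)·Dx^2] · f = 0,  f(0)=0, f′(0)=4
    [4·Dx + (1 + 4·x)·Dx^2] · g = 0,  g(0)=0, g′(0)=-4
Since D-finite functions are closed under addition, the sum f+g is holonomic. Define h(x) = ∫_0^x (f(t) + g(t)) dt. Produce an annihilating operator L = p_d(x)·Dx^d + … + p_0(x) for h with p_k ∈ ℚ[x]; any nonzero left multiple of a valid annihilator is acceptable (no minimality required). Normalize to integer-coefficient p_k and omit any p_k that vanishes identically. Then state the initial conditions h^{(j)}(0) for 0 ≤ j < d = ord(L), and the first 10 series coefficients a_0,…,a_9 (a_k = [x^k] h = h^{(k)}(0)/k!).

f: a_k = 0, 4, -2, 4/3, -1, 4/5, -2/3, 4/7, -1/2, 4/9, …
g: a_k = 0, -4, 8, -64/3, 64, -1024/5, 2048/3, -16384/7, 8192, -262144/9, …
Weyl lclm of L_f,L_g ⇒ L₀ (ord ≤ 4).
∫: right-multiply L₀ by Dx.
L = 8·Dx^2 + (10 + 16·x)·Dx^3 + (1 + 5·x + 4·x^2)·Dx^4  (order 4).
h: a_k = 0, 0, 0, 2, -5, 63/5, -34, 682/7, -585/2, 5461/6, …
ICs: h(0) = 0, h′(0) = 0, h′′(0) = 0, h′′′(0) = 12.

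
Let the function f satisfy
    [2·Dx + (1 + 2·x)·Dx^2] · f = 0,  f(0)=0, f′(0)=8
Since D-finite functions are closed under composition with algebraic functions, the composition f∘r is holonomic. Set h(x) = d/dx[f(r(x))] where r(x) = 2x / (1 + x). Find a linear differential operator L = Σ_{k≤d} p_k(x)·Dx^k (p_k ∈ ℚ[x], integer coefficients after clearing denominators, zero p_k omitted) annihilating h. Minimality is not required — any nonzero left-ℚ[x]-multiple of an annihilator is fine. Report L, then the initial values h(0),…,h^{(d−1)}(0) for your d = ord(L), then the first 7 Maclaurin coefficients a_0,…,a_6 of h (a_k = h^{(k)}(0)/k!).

f: a_k = 0, 8, -8, 32/3, -16, 128/5, -128/3, …
h₀=f(r): pull back L_f along r ⇒ L₀.
Differentiate: ansatz ord ≤ ord L₀ ⇒ L.
L = (6 + 10·x) + (1 + 6·x + 5·x^2)·Dx  (order 1).
h: a_k = 16, -96, 496, -2496, 12496, -62496, 312496, …
ICs: h(0) = 16.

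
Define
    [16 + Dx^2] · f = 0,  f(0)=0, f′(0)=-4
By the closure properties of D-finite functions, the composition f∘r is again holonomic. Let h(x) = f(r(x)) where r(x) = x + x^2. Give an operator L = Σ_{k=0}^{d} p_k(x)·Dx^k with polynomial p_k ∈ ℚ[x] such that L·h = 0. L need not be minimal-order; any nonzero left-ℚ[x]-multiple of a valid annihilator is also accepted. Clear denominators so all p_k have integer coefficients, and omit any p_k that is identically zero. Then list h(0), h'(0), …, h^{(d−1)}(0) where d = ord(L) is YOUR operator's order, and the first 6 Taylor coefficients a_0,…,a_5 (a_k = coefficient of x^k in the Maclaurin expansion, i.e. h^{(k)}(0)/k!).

L = (16 + 96·x + 192·x^2 + 128·x^3) - 2·Dx + (1 + 2·x)·Dx^2  (order 2).
h: a_k = 0, -4, -4, 32/3, 32, 352/15, …
ICs: h(0) = 0, h′(0) = -4.

f: a_k = 0, -4, 0, 32/3, 0, -128/15, …
h₀=f(r): pull back L_f along r ⇒ L₀.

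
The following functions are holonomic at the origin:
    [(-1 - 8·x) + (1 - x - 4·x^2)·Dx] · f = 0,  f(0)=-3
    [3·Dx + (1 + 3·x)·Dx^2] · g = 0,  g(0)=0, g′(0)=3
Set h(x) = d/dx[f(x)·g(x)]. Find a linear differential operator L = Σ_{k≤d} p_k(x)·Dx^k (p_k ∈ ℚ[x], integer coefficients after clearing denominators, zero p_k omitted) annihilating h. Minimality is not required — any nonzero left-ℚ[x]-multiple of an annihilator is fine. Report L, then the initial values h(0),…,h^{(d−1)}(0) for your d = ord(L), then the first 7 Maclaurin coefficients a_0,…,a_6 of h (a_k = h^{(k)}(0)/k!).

f: a_k = -3, -3, -15, -27, -87, -195, -543, …
g: a_k = 0, 3, -9/2, 9, -81/4, 243/5, -243/2, …
f·g: L₀ = L_f ⊗_s L_g, ord ≤ 1·2.
h₀' ⇒ L via d/dx closure of L₀.
L = (444 + 2376·x + 5184·x^2) + (15 + 381·x + 2592·x^2 + 4032·x^3)·Dx + (-11 - 70·x - 19·x^2 + 468·x^3 + 576·x^4)·Dx^2  (order 2).
h: a_k = -9, 9, -351/2, 81, -7191/4, 5157/10, -64107/4, …
ICs: h(0) = -9, h′(0) = 9.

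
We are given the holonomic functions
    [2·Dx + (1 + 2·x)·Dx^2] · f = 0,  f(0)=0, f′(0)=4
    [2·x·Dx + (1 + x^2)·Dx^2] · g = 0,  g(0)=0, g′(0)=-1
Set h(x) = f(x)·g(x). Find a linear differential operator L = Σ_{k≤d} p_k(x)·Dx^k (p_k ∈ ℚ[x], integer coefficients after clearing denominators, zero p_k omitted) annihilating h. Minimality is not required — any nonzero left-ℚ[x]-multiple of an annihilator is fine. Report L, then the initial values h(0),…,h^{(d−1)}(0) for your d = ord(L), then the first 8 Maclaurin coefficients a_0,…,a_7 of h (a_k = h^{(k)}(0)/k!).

f: a_k = 0, 4, -4, 16/3, -8, 64/5, -64/3, 256/7, …
g: a_k = 0, -1, 0, 1/3, 0, -1/5, 0, 1/7, …
h₀=f·g: eliminate ⇒ L₀, order ≤ 2·2.
L = (24 + 80·x + 88·x^2 + 240·x^3 + 240·x^4 + 208·x^5 + 16·x^7)·Dx + (12 + 80·x + 332·x^2 + 608·x^3 + 880·x^4 + 744·x^5 + 560·x^6 + 24·x^7 + 56·x^8)·Dx^2 + (12 + 52·x + 168·x^2 + 372·x^3 + 516·x^4 + 564·x^5 + 384·x^6 + 276·x^7 + 24·x^8 + 32·x^9)·Dx^3 + (2 + 12·x + 34·x^2 + 64·x^3 + 87·x^4 + 96·x^5 + 84·x^6 + 48·x^7 + 33·x^8 + 4·x^9 + 4·x^10)·Dx^4  (order 4).
h: a_k = 0, 0, -4, 4, -4, 20/3, -532/45, 292/15, …
ICs: h(0) = 0, h′(0) = 0, h′′(0) = -8, h′′′(0) = 24.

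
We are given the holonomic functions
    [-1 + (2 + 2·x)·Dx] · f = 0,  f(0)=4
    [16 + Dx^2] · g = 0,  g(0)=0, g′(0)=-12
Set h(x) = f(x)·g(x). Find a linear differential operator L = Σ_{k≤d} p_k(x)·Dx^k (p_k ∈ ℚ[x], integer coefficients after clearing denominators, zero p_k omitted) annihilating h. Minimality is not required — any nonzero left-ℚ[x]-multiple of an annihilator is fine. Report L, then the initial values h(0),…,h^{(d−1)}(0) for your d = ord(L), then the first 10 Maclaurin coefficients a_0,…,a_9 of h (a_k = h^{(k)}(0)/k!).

f: a_k = 4, 2, -1/2, 1/4, -5/32, 7/64, -21/256, 33/512, -429/8192, 715/16384, …
g: a_k = 0, -12, 0, 32, 0, -128/5, 0, 1024/105, 0, -2048/945, …
L₀ := L_f ⊗_s L_g (sym. prod.), ord ≤ 2.
L = (67 + 128·x + 64·x^2) + (-4 - 4·x)·Dx + (4 + 8·x + 4·x^2)·Dx^2  (order 2).
h: a_k = 0, -48, -24, 134, 61, -4661/40, -3561/80, 64235/1344, 212773/13440, -4467413/387072, …
ICs: h(0) = 0, h′(0) = -48.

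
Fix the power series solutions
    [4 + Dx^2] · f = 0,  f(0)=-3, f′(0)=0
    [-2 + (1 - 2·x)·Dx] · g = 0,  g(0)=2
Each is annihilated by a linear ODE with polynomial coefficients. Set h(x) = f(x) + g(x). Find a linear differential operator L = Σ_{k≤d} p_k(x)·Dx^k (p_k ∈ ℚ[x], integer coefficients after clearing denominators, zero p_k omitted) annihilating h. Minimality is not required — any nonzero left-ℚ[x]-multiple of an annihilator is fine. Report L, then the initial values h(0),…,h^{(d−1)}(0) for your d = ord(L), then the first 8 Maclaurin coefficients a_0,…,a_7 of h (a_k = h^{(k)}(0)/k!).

f: a_k = -3, 0, 6, 0, -2, 0, 4/15, 0, …
g: a_k = 2, 4, 8, 16, 32, 64, 128, 256, …
L₀ := lclm(L_f,L_g); ord L₀ ≤ 2+1.
L = (-56 + 32·x - 32·x^2) + (12 - 40·x + 48·x^2 - 32·x^3)·Dx + (-14 + 8·x - 8·x^2)·Dx^2 + (3 - 10·x + 12·x^2 - 8·x^3)·Dx^3  (order 3).
h: a_k = -1, 4, 14, 16, 30, 64, 1924/15, 256, …
ICs: h(0) = -1, h′(0) = 4, h′′(0) = 28.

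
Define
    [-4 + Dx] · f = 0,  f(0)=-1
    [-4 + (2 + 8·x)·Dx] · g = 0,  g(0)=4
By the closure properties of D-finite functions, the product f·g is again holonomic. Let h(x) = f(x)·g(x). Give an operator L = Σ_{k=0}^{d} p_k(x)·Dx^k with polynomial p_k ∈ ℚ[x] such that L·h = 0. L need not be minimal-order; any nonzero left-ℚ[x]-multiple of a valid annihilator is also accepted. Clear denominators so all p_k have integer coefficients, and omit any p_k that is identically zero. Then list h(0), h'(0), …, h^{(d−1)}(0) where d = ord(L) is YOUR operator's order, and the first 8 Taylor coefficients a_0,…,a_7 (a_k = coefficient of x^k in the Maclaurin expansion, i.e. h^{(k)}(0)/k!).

L = (-6 - 16·x) + (1 + 4·x)·Dx  (order 1).
h: a_k = -4, -24, -56, -272/3, -88, -1712/15, 1424/45, -35936/105, …
ICs: h(0) = -4.

f: a_k = -1, -4, -8, -32/3, -32/3, -128/15, -256/45, -1024/315, …
g: a_k = 4, 8, -8, 16, -40, 112, -336, 1056, …
L₀ := L_f ⊗_s L_g (sym. prod.), ord ≤ 1.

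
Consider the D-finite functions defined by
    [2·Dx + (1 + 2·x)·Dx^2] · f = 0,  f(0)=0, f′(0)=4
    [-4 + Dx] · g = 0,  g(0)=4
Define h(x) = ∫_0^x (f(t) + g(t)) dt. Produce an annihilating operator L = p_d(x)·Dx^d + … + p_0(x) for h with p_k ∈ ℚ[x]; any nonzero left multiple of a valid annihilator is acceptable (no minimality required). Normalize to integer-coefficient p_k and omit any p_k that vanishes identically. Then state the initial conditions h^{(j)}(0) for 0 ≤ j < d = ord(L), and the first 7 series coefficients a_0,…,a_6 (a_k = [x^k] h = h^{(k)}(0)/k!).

f: a_k = 0, 4, -4, 16/3, -8, 64/5, -64/3, …
g: a_k = 4, 16, 32, 128/3, 128/3, 512/15, 1024/45, …
L₀ := lclm(L_f,L_g); ord L₀ ≤ 2+1.
h=∫h₀ ⇒ L = L₀·Dx.
L = (-32 - 32·x)·Dx^2 + (-4 - 32·x - 32·x^2)·Dx^3 + (3 + 10·x + 8·x^2)·Dx^4  (order 4).
h: a_k = 0, 4, 10, 28/3, 12, 104/15, 352/45, …
ICs: h(0) = 0, h′(0) = 4, h′′(0) = 20, h′′′(0) = 56.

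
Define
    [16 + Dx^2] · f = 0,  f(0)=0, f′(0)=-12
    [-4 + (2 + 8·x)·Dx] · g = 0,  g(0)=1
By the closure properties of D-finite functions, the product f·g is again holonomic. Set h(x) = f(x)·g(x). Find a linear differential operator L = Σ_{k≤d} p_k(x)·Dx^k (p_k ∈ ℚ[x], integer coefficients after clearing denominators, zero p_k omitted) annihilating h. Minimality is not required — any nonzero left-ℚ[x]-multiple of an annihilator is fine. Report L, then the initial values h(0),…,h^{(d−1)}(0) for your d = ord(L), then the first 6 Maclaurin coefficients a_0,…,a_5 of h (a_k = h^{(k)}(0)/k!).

L = (28 + 128·x + 256·x^2) + (-4 - 16·x)·Dx + (1 + 8·x + 16·x^2)·Dx^2  (order 2).
h: a_k = 0, -12, -24, 56, 16, 152/5, …
ICs: h(0) = 0, h′(0) = -12.

f: a_k = 0, -12, 0, 32, 0, -128/5, …
g: a_k = 1, 2, -2, 4, -10, 28, …
Sym-product of L_f,L_g gives L₀ (≤ ord 2).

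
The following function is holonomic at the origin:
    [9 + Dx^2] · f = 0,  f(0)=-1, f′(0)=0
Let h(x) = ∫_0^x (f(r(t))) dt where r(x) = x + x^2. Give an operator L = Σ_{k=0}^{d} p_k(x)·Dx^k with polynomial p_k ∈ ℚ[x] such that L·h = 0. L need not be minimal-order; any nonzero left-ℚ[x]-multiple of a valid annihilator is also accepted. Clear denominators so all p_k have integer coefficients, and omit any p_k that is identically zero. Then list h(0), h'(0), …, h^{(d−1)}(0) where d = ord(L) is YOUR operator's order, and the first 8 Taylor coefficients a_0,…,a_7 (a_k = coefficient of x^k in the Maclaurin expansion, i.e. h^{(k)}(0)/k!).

f: a_k = -1, 0, 9/2, 0, -27/8, 0, 81/80, 0, …
f∘r: x↦r, Dx↦Dx/r' in L_f ⇒ L₀.
Integrate: L := L₀·Dx.
L = (9 + 54·x + 108·x^2 + 72·x^3)·Dx - 2·Dx^2 + (1 + 2·x)·Dx^3  (order 3).
h: a_k = 0, -1, 0, 3/2, 9/4, 9/40, -9/4, -1539/560, …
ICs: h(0) = 0, h′(0) = -1, h′′(0) = 0.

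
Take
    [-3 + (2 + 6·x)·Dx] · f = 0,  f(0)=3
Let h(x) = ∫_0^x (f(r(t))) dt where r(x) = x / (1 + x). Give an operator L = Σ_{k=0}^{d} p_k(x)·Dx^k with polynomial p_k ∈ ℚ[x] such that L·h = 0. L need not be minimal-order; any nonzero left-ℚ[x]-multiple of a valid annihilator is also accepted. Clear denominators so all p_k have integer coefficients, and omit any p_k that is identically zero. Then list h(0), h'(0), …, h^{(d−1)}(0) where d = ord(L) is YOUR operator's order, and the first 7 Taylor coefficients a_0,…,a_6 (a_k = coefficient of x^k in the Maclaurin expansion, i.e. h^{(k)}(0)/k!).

f: a_k = 3, 9/2, -27/8, 81/16, -1215/128, 5103/256, -45927/1024, …
Change of var in L_f (x↦r) gives L₀.
h=∫h₀ ⇒ L = L₀·Dx.
L = -3·Dx + (2 + 10·x + 8·x^2)·Dx^2  (order 2).
h: a_k = 0, 3, 9/4, -21/8, 261/64, -5031/640, 9069/512, …
ICs: h(0) = 0, h′(0) = 3.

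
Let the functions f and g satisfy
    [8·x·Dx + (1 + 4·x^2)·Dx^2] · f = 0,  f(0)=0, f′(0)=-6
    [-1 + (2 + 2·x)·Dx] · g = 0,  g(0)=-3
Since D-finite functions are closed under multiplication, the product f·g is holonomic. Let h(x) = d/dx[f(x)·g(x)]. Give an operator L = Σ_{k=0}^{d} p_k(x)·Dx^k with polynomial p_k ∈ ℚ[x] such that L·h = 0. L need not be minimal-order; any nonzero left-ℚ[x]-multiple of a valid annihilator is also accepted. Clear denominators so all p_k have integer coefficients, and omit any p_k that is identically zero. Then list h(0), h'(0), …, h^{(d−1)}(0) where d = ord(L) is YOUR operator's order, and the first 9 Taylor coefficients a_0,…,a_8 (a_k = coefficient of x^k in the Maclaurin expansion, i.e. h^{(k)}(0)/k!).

L = (29 + 160·x - 280·x^2 - 384·x^3 - 48·x^4) + (76 + 300·x - 288·x^2 - 1664·x^3 - 1344·x^4 - 192·x^5)·Dx + (12 - 40·x - 84·x^2 - 256·x^3 - 544·x^4 - 384·x^5 - 64·x^6)·Dx^2  (order 2).
h: a_k = 18, 18, -315/4, -87/2, 19167/64, 53361/320, -3067959/2560, -2833221/4480, 547658325/114688, …
ICs: h(0) = 18, h′(0) = 18.

f: a_k = 0, -6, 0, 8, 0, -96/5, 0, 384/7, 0, …
g: a_k = -3, -3/2, 3/8, -3/16, 15/128, -21/256, 63/1024, -99/2048, 1287/32768, …
h₀=f·g: eliminate ⇒ L₀, order ≤ 2·1.
h₀' ⇒ L via d/dx closure of L₀.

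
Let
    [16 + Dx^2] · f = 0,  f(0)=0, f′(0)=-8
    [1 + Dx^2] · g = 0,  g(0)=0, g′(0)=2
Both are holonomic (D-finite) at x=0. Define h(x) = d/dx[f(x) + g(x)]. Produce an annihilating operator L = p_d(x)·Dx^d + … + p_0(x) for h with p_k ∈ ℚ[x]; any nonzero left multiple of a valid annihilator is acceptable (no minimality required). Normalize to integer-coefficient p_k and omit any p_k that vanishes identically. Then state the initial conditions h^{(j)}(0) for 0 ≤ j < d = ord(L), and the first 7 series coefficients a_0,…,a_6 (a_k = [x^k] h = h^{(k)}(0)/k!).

L = 16 + 17·Dx^2 + Dx^4  (order 4).
h: a_k = -6, 0, 63, 0, -341/4, 0, 5461/120, …
ICs: h(0) = -6, h′(0) = 0, h′′(0) = 126, h′′′(0) = 0.

f: a_k = 0, -8, 0, 64/3, 0, -256/15, 0, …
g: a_k = 0, 2, 0, -1/3, 0, 1/60, 0, …
Sum ⇒ L₀ = lclm(L_f,L_g) in ℚ(x)⟨Dx⟩.
Derive L from L₀ (diff closure).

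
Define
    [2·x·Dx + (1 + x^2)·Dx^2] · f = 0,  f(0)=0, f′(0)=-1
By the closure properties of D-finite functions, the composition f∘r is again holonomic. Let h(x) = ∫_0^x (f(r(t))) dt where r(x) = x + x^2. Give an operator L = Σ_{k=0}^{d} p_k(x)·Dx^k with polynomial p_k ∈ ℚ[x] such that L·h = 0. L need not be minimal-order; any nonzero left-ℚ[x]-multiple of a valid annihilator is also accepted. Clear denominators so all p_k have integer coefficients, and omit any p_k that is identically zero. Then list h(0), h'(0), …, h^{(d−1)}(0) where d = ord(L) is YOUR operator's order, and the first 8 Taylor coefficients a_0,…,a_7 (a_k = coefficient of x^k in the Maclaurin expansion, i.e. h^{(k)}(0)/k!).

f: a_k = 0, -1, 0, 1/3, 0, -1/5, 0, 1/7, …
f∘r: x↦r, Dx↦Dx/r' in L_f ⇒ L₀.
Integrate: L := L₀·Dx.
L = (-2 + 2·x + 8·x^2 + 12·x^3 + 6·x^4)·Dx^2 + (1 + 2·x + x^2 + 4·x^3 + 5·x^4 + 2·x^5)·Dx^3  (order 3).
h: a_k = 0, 0, -1/2, -1/3, 1/12, 1/5, 2/15, -2/21, …
ICs: h(0) = 0, h′(0) = 0, h′′(0) = -1.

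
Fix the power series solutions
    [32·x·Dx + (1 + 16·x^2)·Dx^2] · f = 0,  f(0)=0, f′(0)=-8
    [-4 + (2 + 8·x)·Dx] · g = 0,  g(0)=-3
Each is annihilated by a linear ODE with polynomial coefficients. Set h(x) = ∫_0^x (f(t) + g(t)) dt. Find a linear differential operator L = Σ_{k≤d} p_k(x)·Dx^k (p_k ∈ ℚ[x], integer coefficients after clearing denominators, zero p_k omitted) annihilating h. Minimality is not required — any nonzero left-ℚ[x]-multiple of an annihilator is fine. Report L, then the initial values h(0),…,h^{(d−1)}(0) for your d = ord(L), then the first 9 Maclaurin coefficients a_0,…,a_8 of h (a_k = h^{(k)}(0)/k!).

f: a_k = 0, -8, 0, 128/3, 0, -2048/5, 0, 32768/7, 0, …
g: a_k = -3, -6, 6, -12, 30, -84, 252, -792, 2574, …
Weyl lclm of L_f,L_g ⇒ L₀ (ord ≤ 3).
∫: right-multiply L₀ by Dx.
L = (-32 - 320·x + 1536·x^2 + 3072·x^3)·Dx^2 + (-22 - 128·x + 320·x^2 + 6144·x^3 + 10752·x^4)·Dx^3 + (-1 + 12·x + 96·x^2 + 384·x^3 + 1792·x^4 + 3072·x^5)·Dx^4  (order 4).
h: a_k = 0, -3, -7, 2, 23/3, 6, -1234/15, 36, 3403/7, …
ICs: h(0) = 0, h′(0) = -3, h′′(0) = -14, h′′′(0) = 12.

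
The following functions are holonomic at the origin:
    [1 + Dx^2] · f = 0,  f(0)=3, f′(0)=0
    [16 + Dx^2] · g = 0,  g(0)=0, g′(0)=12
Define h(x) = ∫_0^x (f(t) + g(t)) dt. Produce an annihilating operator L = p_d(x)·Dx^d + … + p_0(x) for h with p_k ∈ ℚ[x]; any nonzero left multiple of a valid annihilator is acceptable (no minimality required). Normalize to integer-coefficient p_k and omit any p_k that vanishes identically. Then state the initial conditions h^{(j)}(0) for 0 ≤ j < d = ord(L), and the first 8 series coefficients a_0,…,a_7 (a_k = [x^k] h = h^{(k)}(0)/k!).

f: a_k = 3, 0, -3/2, 0, 1/8, 0, -1/240, 0, …
g: a_k = 0, 12, 0, -32, 0, 128/5, 0, -1024/105, …
Sum ⇒ L₀ = lclm(L_f,L_g) in ℚ(x)⟨Dx⟩.
Integrate: L := L₀·Dx.
L = 16·Dx + 17·Dx^3 + Dx^5  (order 5).
h: a_k = 0, 3, 6, -1/2, -8, 1/40, 64/15, -1/1680, …
ICs: h(0) = 0, h′(0) = 3, h′′(0) = 12, h′′′(0) = -3, h′′′′(0) = -192.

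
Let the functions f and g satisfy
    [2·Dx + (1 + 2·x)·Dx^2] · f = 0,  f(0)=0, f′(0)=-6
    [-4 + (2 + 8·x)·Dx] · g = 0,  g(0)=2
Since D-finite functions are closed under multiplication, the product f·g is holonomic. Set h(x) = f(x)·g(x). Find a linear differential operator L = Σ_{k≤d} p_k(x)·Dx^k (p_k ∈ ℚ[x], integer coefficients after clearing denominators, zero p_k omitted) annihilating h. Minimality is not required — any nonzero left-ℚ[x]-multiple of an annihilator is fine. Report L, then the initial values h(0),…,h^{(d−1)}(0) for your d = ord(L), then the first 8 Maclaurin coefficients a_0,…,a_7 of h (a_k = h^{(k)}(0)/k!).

L = (8 + 8·x) + (-2 - 8·x)·Dx + (1 + 10·x + 32·x^2 + 32·x^3)·Dx^2  (order 2).
h: a_k = 0, -12, -12, 32, -80, 1048/5, -2904/5, 59328/35, …
ICs: h(0) = 0, h′(0) = -12.

f: a_k = 0, -6, 6, -8, 12, -96/5, 32, -384/7, …
g: a_k = 2, 4, -4, 8, -20, 56, -168, 528, …
Product ⇒ symmetric product L₀, ord ≤ 2.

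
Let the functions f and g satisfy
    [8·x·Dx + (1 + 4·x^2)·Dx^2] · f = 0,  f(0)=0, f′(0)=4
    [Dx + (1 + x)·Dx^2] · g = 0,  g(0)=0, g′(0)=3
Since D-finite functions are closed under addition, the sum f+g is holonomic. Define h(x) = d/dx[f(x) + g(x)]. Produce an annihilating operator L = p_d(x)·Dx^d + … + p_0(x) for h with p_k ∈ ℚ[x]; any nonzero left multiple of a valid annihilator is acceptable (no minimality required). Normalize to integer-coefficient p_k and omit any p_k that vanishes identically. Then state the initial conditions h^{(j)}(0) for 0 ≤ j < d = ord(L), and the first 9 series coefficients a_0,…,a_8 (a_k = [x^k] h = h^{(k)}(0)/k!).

f: a_k = 0, 4, 0, -16/3, 0, 64/5, 0, -256/7, 0, …
g: a_k = 0, 3, -3/2, 1, -3/4, 3/5, -1/2, 3/7, -3/8, …
Weyl lclm of L_f,L_g ⇒ L₀ (ord ≤ 4).
h=h₀': d/dx-closure on L₀ ⇒ L.
L = (-8 - 24·x + 96·x^2 + 32·x^3) + (-10 - 16·x + 72·x^2 + 192·x^3 + 64·x^4)·Dx + (-1 + 7·x + 8·x^2 + 32·x^3 + 48·x^4 + 16·x^5)·Dx^2  (order 2).
h: a_k = 7, -3, -13, -3, 67, -3, -253, -3, 1027, …
ICs: h(0) = 7, h′(0) = -3.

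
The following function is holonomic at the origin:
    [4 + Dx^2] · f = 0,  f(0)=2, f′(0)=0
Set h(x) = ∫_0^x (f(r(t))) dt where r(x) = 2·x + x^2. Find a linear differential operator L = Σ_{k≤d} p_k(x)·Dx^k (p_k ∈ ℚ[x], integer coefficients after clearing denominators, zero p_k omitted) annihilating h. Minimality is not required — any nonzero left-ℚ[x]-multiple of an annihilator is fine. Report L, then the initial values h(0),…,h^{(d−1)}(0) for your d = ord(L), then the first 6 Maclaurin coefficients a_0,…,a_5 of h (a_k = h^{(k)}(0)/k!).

L = (16 + 48·x + 48·x^2 + 16·x^3)·Dx - Dx^2 + (1 + x)·Dx^3  (order 3).
h: a_k = 0, 2, 0, -16/3, -4, 52/15, …
ICs: h(0) = 0, h′(0) = 2, h′′(0) = 0.

f: a_k = 2, 0, -4, 0, 4/3, 0, …
h₀=f(r): pull back L_f along r ⇒ L₀.
h=∫₀ˣh₀: take L = L₀·Dx.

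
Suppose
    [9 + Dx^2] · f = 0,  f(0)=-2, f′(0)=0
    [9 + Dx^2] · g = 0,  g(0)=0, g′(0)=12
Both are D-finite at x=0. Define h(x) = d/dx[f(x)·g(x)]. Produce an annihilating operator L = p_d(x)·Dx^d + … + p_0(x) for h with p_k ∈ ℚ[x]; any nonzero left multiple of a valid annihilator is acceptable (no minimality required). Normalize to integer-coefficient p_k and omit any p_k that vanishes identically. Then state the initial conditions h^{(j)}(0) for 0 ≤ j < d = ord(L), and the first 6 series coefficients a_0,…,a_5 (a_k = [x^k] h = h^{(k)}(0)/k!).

f: a_k = -2, 0, 9, 0, -27/4, 0, …
g: a_k = 0, 12, 0, -18, 0, 81/10, …
h₀=f·g: eliminate ⇒ L₀, order ≤ 2·2.
h=h₀': d/dx-closure on L₀ ⇒ L.
L = 36 + Dx^2  (order 2).
h: a_k = -24, 0, 432, 0, -1296, 0, …
ICs: h(0) = -24, h′(0) = 0.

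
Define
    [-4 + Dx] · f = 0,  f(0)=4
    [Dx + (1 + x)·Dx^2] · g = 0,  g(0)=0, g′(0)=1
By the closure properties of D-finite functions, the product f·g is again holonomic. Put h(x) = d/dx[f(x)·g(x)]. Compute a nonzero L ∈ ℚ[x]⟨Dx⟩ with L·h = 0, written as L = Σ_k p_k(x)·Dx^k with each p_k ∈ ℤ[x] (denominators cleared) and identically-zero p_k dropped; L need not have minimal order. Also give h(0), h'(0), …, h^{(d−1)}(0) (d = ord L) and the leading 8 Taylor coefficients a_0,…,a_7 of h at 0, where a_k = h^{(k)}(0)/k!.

f: a_k = 4, 16, 32, 128/3, 128/3, 512/15, 1024/45, 4096/315, …
g: a_k = 0, 1, -1/2, 1/3, -1/4, 1/5, -1/6, 1/7, …
h₀=f·g: eliminate ⇒ L₀, order ≤ 1·2.
Differentiate: ansatz ord ≤ ord L₀ ⇒ L.
L = (40 + 96·x + 64·x^2) + (-22 - 52·x - 32·x^2)·Dx + (3 + 7·x + 4·x^2)·Dx^2  (order 2).
h: a_k = 4, 28, 76, 124, 144, 388/3, 4268/45, 2636/45, …
ICs: h(0) = 4, h′(0) = 28.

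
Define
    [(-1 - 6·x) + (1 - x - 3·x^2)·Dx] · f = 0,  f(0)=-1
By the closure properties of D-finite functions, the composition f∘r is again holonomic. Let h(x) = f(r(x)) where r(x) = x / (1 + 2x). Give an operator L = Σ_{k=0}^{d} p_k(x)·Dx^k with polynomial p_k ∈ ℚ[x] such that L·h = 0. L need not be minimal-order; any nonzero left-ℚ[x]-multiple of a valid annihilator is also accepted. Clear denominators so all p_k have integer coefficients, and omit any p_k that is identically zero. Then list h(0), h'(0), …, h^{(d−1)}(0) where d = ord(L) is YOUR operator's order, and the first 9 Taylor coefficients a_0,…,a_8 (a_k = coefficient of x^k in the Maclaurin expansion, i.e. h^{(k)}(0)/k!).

f: a_k = -1, -1, -4, -7, -19, -40, -97, -217, -508, …
Substitute x→r, Dx→(1/r')Dx; clear ⇒ L₀.
L = (1 + 8·x) + (-1 - 5·x - 5·x^2 + 2·x^3)·Dx  (order 1).
h: a_k = -1, -1, -2, 5, -17, 56, -185, 611, -2018, …
ICs: h(0) = -1.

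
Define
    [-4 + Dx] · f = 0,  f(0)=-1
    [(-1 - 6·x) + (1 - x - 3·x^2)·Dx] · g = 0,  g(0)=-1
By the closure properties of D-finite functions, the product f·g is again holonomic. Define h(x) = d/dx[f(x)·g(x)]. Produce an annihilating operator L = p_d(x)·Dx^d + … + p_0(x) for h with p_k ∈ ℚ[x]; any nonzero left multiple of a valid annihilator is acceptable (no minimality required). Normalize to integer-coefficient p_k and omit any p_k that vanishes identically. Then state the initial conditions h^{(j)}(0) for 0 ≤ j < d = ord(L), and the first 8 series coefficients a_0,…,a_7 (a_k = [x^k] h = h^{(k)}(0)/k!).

f: a_k = -1, -4, -8, -32/3, -32/3, -128/15, -256/45, -1024/315, …
g: a_k = -1, -1, -4, -7, -19, -40, -97, -217, …
L₀ := L_f ⊗_s L_g (sym. prod.), ord ≤ 1.
Derive L from L₀ (diff closure).
L = (32 + 26·x - 98·x^2 - 48·x^3 + 144·x^4) + (-5 + 3·x + 29·x^2 - 6·x^3 - 36·x^4)·Dx  (order 1).
h: a_k = 5, 32, 125, 1204/3, 3508/3, 9730/3, 392303/45, 1445824/63, …
ICs: h(0) = 5.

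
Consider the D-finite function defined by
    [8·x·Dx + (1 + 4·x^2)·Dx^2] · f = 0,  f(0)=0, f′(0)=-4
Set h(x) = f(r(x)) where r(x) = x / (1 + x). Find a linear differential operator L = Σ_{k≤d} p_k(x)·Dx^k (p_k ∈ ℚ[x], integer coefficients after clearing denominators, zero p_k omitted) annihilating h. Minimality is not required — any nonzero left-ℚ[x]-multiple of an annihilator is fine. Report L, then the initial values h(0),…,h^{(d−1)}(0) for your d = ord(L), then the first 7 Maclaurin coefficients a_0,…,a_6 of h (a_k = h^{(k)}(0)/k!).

L = (2 + 10·x)·Dx + (1 + 2·x + 5·x^2)·Dx^2  (order 2).
h: a_k = 0, -4, 4, 4/3, -12, 76/5, 44/3, …
ICs: h(0) = 0, h′(0) = -4.

f: a_k = 0, -4, 0, 16/3, 0, -64/5, 0, …
Substitute x→r, Dx→(1/r')Dx; clear ⇒ L₀.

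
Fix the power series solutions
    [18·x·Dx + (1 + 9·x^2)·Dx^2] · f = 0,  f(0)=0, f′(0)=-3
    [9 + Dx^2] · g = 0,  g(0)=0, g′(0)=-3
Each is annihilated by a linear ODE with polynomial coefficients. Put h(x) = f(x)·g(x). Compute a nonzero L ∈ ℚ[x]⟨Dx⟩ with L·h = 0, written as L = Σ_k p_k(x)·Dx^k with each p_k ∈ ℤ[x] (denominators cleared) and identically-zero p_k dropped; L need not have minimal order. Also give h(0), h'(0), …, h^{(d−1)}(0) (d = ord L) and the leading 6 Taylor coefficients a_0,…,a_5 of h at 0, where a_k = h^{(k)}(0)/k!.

L = (810 + 18954·x^2 + 72171·x^4 + 236196·x^6 + 531441·x^8) + (972·x + 14580·x^3 + 78732·x^5 + 236196·x^7)·Dx + (108 + 2592·x^2 + 13122·x^4 + 52488·x^6 + 118098·x^8)·Dx^2 + (108·x + 1620·x^3 + 8748·x^5 + 26244·x^7)·Dx^3 + (2 + 54·x^2 + 567·x^4 + 2916·x^6 + 6561·x^8)·Dx^4  (order 4).
h: a_k = 0, 0, 9, 0, -81/2, 0, …
ICs: h(0) = 0, h′(0) = 0, h′′(0) = 18, h′′′(0) = 0.

f: a_k = 0, -3, 0, 9, 0, -243/5, …
g: a_k = 0, -3, 0, 9/2, 0, -81/40, …
Sym-product of L_f,L_g gives L₀ (≤ ord 4).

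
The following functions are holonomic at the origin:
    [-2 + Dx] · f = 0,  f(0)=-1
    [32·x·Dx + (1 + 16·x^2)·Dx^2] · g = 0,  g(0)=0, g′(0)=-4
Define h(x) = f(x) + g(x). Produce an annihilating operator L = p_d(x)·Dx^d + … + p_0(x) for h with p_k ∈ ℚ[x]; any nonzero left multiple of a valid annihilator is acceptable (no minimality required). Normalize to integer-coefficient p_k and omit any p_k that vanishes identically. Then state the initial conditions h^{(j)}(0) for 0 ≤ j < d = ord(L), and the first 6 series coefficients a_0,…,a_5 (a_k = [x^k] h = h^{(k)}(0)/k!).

f: a_k = -1, -2, -2, -4/3, -2/3, -4/15, …
g: a_k = 0, -4, 0, 64/3, 0, -1024/5, …
L₀ := lclm(L_f,L_g); ord L₀ ≤ 1+2.
L = (32 - 64·x - 1536·x^2 - 1024·x^3)·Dx + (-18 + 704·x^2 - 512·x^4)·Dx^2 + (1 + 16·x + 32·x^2 + 256·x^3 + 256·x^4)·Dx^3  (order 3).
h: a_k = -1, -6, -2, 20, -2/3, -3076/15, …
ICs: h(0) = -1, h′(0) = -6, h′′(0) = -4.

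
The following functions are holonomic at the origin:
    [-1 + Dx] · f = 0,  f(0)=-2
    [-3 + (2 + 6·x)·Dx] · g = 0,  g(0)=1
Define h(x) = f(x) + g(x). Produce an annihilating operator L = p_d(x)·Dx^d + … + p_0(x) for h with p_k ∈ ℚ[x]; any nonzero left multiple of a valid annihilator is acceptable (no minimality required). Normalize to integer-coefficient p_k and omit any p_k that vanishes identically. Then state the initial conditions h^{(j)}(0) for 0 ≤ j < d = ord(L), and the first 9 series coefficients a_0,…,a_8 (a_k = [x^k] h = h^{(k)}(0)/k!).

L = (15 + 18·x) + (-13 - 24·x - 36·x^2)·Dx + (-2 + 6·x + 36·x^2)·Dx^2  (order 2).
h: a_k = -1, -1/2, -17/8, 65/48, -1247/384, 25451/3840, -689033/46080, 22733609/645120, -886621247/10321920, …
ICs: h(0) = -1, h′(0) = -1/2.

f: a_k = -2, -2, -1, -1/3, -1/12, -1/60, -1/360, -1/2520, -1/20160, …
g: a_k = 1, 3/2, -9/8, 27/16, -405/128, 1701/256, -15309/1024, 72171/2048, -2814669/32768, …
Sum ⇒ L₀ = lclm(L_f,L_g) in ℚ(x)⟨Dx⟩.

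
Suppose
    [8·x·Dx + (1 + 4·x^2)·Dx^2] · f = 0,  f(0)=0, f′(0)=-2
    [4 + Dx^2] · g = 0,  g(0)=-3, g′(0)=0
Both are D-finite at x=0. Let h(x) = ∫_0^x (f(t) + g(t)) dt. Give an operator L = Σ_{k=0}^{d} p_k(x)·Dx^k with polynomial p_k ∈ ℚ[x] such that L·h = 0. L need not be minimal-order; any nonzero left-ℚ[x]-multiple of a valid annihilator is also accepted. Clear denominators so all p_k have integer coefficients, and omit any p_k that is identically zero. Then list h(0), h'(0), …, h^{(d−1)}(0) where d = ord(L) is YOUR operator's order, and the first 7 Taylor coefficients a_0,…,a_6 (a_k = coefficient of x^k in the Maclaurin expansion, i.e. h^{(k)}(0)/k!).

L = (-352·x + 1792·x^3 + 512·x^5)·Dx^2 + (-4 + 112·x^2 + 576·x^4 + 256·x^6)·Dx^3 + (-88·x + 448·x^3 + 128·x^5)·Dx^4 + (-1 + 28·x^2 + 144·x^4 + 64·x^6)·Dx^5  (order 5).
h: a_k = 0, -3, -1, 2, 2/3, -2/5, -16/15, …
ICs: h(0) = 0, h′(0) = -3, h′′(0) = -2, h′′′(0) = 12, h′′′′(0) = 16.

f: a_k = 0, -2, 0, 8/3, 0, -32/5, 0, …
g: a_k = -3, 0, 6, 0, -2, 0, 4/15, …
Sum ⇒ L₀ = lclm(L_f,L_g) in ℚ(x)⟨Dx⟩.
h=∫₀ˣh₀: take L = L₀·Dx.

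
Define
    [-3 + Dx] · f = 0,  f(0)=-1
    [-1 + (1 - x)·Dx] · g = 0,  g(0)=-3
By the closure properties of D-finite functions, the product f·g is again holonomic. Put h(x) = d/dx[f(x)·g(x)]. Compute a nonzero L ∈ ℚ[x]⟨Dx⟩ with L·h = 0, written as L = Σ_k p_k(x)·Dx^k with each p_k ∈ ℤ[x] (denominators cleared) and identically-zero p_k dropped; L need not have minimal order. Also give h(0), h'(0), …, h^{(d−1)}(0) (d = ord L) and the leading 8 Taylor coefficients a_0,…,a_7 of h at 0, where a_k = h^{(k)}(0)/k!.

f: a_k = -1, -3, -9/2, -9/2, -27/8, -81/40, -81/80, -243/560, …
g: a_k = -3, -3, -3, -3, -3, -3, -3, -3, …
Product ⇒ symmetric product L₀, ord ≤ 1.
h₀' ⇒ L via d/dx closure of L₀.
L = (17 - 24·x + 9·x^2) + (-4 + 7·x - 3·x^2)·Dx  (order 1).
h: a_k = 12, 51, 117, 393/2, 276, 13977/40, 16671/40, 268923/560, …
ICs: h(0) = 12.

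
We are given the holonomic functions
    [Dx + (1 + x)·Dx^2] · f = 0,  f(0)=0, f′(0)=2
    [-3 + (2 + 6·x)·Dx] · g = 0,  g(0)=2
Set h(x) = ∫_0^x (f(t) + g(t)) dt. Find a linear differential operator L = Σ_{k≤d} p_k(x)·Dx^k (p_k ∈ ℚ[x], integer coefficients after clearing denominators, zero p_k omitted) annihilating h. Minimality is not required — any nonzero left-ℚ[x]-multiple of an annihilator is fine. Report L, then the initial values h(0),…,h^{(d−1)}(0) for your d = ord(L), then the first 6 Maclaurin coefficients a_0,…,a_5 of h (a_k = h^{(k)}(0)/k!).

f: a_k = 0, 2, -1, 2/3, -1/2, 2/5, …
g: a_k = 2, 3, -9/4, 27/8, -405/64, 1701/128, …
Sum ⇒ L₀ = lclm(L_f,L_g) in ℚ(x)⟨Dx⟩.
h=∫₀ˣh₀: take L = L₀·Dx.
L = (-15 + 9·x)·Dx^2 + (-19 - 6·x + 45·x^2)·Dx^3 + (-2 - 2·x + 18·x^2 + 18·x^3)·Dx^4  (order 4).
h: a_k = 0, 2, 5/2, -13/12, 97/96, -437/320, …
ICs: h(0) = 0, h′(0) = 2, h′′(0) = 5, h′′′(0) = -13/2.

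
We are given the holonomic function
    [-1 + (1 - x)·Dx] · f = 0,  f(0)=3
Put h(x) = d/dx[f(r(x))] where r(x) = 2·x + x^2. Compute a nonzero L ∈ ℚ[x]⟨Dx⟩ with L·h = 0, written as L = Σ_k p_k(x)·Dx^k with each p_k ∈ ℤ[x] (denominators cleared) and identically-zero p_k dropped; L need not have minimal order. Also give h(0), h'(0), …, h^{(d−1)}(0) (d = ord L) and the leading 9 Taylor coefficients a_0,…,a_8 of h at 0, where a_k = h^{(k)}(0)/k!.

f: a_k = 3, 3, 3, 3, 3, 3, 3, 3, 3, …
h₀=f(r): pull back L_f along r ⇒ L₀.
h=h₀': d/dx-closure on L₀ ⇒ L.
L = (5 + 6·x + 3·x^2) + (-1 + x + 3·x^2 + x^3)·Dx  (order 1).
h: a_k = 6, 30, 108, 348, 1050, 3042, 8568, 23640, 64206, …
ICs: h(0) = 6.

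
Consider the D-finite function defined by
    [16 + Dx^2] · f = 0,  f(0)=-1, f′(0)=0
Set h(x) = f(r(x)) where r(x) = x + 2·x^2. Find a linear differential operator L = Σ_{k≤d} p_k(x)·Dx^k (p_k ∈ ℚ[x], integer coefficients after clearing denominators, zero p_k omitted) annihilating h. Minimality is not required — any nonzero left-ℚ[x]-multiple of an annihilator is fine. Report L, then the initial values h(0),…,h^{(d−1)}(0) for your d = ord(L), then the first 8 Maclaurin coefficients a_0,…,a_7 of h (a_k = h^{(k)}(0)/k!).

L = (16 + 192·x + 768·x^2 + 1024·x^3) - 4·Dx + (1 + 4·x)·Dx^2  (order 2).
h: a_k = -1, 0, 8, 32, 64/3, -256/3, -11264/45, -4096/15, …
ICs: h(0) = -1, h′(0) = 0.

f: a_k = -1, 0, 8, 0, -32/3, 0, 256/45, 0, …
h₀=f(r): pull back L_f along r ⇒ L₀.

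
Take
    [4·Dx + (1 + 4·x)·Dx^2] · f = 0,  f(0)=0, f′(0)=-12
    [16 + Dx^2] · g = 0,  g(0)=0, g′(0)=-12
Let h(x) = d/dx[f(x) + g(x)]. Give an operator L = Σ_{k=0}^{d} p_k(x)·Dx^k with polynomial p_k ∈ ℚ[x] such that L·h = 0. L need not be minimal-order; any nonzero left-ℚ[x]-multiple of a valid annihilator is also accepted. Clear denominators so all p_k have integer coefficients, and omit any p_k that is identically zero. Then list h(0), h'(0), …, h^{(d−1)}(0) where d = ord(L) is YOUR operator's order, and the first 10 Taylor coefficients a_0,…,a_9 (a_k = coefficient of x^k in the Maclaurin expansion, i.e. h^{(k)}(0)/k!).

f: a_k = 0, -12, 24, -64, 192, -3072/5, 2048, -49152/7, 24576, -262144/3, …
g: a_k = 0, -12, 0, 32, 0, -128/5, 0, 1024/105, 0, -2048/945, …
Sum ⇒ L₀ = lclm(L_f,L_g) in ℚ(x)⟨Dx⟩.
h₀' ⇒ L via d/dx closure of L₀.
L = (448 + 512·x + 1024·x^2) + (48 + 320·x + 768·x^2 + 1024·x^3)·Dx + (28 + 32·x + 64·x^2)·Dx^2 + (3 + 20·x + 48·x^2 + 64·x^3)·Dx^3  (order 3).
h: a_k = -24, 48, -96, 768, -3200, 12288, -736256/15, 196608, -82577408/105, 3145728, …
ICs: h(0) = -24, h′(0) = 48, h′′(0) = -192.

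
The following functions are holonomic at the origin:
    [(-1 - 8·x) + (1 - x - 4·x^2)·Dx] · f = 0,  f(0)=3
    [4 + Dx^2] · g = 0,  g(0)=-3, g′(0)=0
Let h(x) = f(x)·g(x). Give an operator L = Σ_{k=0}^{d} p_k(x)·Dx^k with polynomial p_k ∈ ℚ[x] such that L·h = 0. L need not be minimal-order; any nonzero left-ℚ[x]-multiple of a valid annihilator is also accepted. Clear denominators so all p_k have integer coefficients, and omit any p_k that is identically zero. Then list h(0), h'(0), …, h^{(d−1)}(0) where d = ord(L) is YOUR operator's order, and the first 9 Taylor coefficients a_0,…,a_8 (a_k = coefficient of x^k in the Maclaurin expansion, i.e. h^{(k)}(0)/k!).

f: a_k = 3, 3, 15, 27, 87, 195, 543, 1323, 3495, …
g: a_k = -3, 0, 6, 0, -2, 0, 4/15, 0, -2/105, …
L₀ := L_f ⊗_s L_g (sym. prod.), ord ≤ 2.
L = (4 + 4·x + 16·x^2) + (2 + 16·x)·Dx + (-1 + x + 4·x^2)·Dx^2  (order 2).
h: a_k = -9, -9, -27, -63, -177, -429, -5681/5, -14261/5, -258897/35, …
ICs: h(0) = -9, h′(0) = -9.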